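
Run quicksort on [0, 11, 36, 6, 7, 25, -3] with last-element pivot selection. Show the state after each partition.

Partition 1: pivot=-3 at index 0 -> [-3, 11, 36, 6, 7, 25, 0]
Partition 2: pivot=0 at index 1 -> [-3, 0, 36, 6, 7, 25, 11]
Partition 3: pivot=11 at index 4 -> [-3, 0, 6, 7, 11, 25, 36]
Partition 4: pivot=7 at index 3 -> [-3, 0, 6, 7, 11, 25, 36]
Partition 5: pivot=36 at index 6 -> [-3, 0, 6, 7, 11, 25, 36]


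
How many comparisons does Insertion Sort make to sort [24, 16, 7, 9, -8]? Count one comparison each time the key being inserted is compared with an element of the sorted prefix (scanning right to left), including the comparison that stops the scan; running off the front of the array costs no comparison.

Insert 16: 24 > 16 (shift), reached front = 1 comparison(s) -> [16, 24, 7, 9, -8]
Insert 7: 24 > 7 (shift), 16 > 7 (shift), reached front = 2 comparison(s) -> [7, 16, 24, 9, -8]
Insert 9: 24 > 9 (shift), 16 > 9 (shift), 7 <= 9 (stop) = 3 comparison(s) -> [7, 9, 16, 24, -8]
Insert -8: 24 > -8 (shift), 16 > -8 (shift), 9 > -8 (shift), 7 > -8 (shift), reached front = 4 comparison(s) -> [-8, 7, 9, 16, 24]
Total comparisons: 1 + 2 + 3 + 4 = 10


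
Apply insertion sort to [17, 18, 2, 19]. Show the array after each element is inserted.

First element 17 is already 'sorted'
Insert 18: shifted 0 elements -> [17, 18, 2, 19]
Insert 2: shifted 2 elements -> [2, 17, 18, 19]
Insert 19: shifted 0 elements -> [2, 17, 18, 19]


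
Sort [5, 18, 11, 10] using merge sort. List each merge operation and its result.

Divide and conquer:
  Merge [5] + [18] -> [5, 18]
  Merge [11] + [10] -> [10, 11]
  Merge [5, 18] + [10, 11] -> [5, 10, 11, 18]


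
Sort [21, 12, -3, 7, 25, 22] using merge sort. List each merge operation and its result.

Divide and conquer:
  Merge [12] + [-3] -> [-3, 12]
  Merge [21] + [-3, 12] -> [-3, 12, 21]
  Merge [25] + [22] -> [22, 25]
  Merge [7] + [22, 25] -> [7, 22, 25]
  Merge [-3, 12, 21] + [7, 22, 25] -> [-3, 7, 12, 21, 22, 25]


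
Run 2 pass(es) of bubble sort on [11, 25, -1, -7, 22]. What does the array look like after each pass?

After pass 1: [11, -1, -7, 22, 25] (3 swaps)
After pass 2: [-1, -7, 11, 22, 25] (2 swaps)
Total swaps: 5


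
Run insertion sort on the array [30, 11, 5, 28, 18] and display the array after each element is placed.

First element 30 is already 'sorted'
Insert 11: shifted 1 elements -> [11, 30, 5, 28, 18]
Insert 5: shifted 2 elements -> [5, 11, 30, 28, 18]
Insert 28: shifted 1 elements -> [5, 11, 28, 30, 18]
Insert 18: shifted 2 elements -> [5, 11, 18, 28, 30]


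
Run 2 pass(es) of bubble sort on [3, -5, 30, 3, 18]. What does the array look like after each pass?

After pass 1: [-5, 3, 3, 18, 30] (3 swaps)
After pass 2: [-5, 3, 3, 18, 30] (0 swaps)
Total swaps: 3


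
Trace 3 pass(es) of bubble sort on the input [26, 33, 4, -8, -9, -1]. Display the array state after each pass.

After pass 1: [26, 4, -8, -9, -1, 33] (4 swaps)
After pass 2: [4, -8, -9, -1, 26, 33] (4 swaps)
After pass 3: [-8, -9, -1, 4, 26, 33] (3 swaps)
Total swaps: 11


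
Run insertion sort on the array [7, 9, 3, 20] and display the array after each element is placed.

First element 7 is already 'sorted'
Insert 9: shifted 0 elements -> [7, 9, 3, 20]
Insert 3: shifted 2 elements -> [3, 7, 9, 20]
Insert 20: shifted 0 elements -> [3, 7, 9, 20]


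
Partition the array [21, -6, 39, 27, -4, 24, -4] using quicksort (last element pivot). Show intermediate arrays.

Partition 1: pivot=-4 at index 2 -> [-6, -4, -4, 27, 21, 24, 39]
Partition 2: pivot=-4 at index 1 -> [-6, -4, -4, 27, 21, 24, 39]
Partition 3: pivot=39 at index 6 -> [-6, -4, -4, 27, 21, 24, 39]
Partition 4: pivot=24 at index 4 -> [-6, -4, -4, 21, 24, 27, 39]


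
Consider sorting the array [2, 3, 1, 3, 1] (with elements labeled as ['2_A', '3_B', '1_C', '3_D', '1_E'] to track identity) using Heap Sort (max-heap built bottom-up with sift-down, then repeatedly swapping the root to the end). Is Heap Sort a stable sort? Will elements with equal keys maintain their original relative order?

Trace Heap Sort on the labeled array (the key is the number; the letter only tracks identity):
  Build max-heap: [3_B, 3_D, 1_C, 2_A, 1_E]
  Swap root 3_B to index 4, re-heapify first 4 -> [3_D, 2_A, 1_C, 1_E, 3_B]
  Swap root 3_D to index 3, re-heapify first 3 -> [2_A, 1_E, 1_C, 3_D, 3_B]
  Swap root 2_A to index 2, re-heapify first 2 -> [1_C, 1_E, 2_A, 3_D, 3_B]
  Swap root 1_C to index 1, re-heapify first 1 -> [1_E, 1_C, 2_A, 3_D, 3_B]
Final order: [1_E, 1_C, 2_A, 3_D, 3_B]
Equal keys:
  value 1: originally 1_C, 1_E; after sorting 1_E, 1_C -> order changed
  value 3: originally 3_B, 3_D; after sorting 3_D, 3_B -> order changed
Equal keys were reordered, so Heap Sort is not stable: heap construction and root-to-end swaps move elements without regard to the original order of equal keys. (One such input is enough; an unstable sort may happen to preserve order on other inputs, but it gives no guarantee.)
Answer: Not stable


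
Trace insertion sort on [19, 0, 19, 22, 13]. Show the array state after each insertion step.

First element 19 is already 'sorted'
Insert 0: shifted 1 elements -> [0, 19, 19, 22, 13]
Insert 19: shifted 0 elements -> [0, 19, 19, 22, 13]
Insert 22: shifted 0 elements -> [0, 19, 19, 22, 13]
Insert 13: shifted 3 elements -> [0, 13, 19, 19, 22]


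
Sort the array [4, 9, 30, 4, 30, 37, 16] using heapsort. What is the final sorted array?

Build heap: [37, 30, 30, 4, 9, 4, 16]
Extract 37: [30, 16, 30, 4, 9, 4, 37]
Extract 30: [30, 16, 4, 4, 9, 30, 37]
Extract 30: [16, 9, 4, 4, 30, 30, 37]
Extract 16: [9, 4, 4, 16, 30, 30, 37]
Extract 9: [4, 4, 9, 16, 30, 30, 37]
Extract 4: [4, 4, 9, 16, 30, 30, 37]


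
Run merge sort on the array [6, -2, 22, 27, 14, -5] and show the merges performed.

Divide and conquer:
  Merge [-2] + [22] -> [-2, 22]
  Merge [6] + [-2, 22] -> [-2, 6, 22]
  Merge [14] + [-5] -> [-5, 14]
  Merge [27] + [-5, 14] -> [-5, 14, 27]
  Merge [-2, 6, 22] + [-5, 14, 27] -> [-5, -2, 6, 14, 22, 27]


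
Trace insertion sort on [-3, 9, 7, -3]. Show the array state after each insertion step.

First element -3 is already 'sorted'
Insert 9: shifted 0 elements -> [-3, 9, 7, -3]
Insert 7: shifted 1 elements -> [-3, 7, 9, -3]
Insert -3: shifted 2 elements -> [-3, -3, 7, 9]


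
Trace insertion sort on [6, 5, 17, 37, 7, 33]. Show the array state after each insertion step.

First element 6 is already 'sorted'
Insert 5: shifted 1 elements -> [5, 6, 17, 37, 7, 33]
Insert 17: shifted 0 elements -> [5, 6, 17, 37, 7, 33]
Insert 37: shifted 0 elements -> [5, 6, 17, 37, 7, 33]
Insert 7: shifted 2 elements -> [5, 6, 7, 17, 37, 33]
Insert 33: shifted 1 elements -> [5, 6, 7, 17, 33, 37]


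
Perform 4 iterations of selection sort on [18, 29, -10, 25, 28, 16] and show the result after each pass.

Pass 1: Select minimum -10 at index 2, swap -> [-10, 29, 18, 25, 28, 16]
Pass 2: Select minimum 16 at index 5, swap -> [-10, 16, 18, 25, 28, 29]
Pass 3: Select minimum 18 at index 2, swap -> [-10, 16, 18, 25, 28, 29]
Pass 4: Select minimum 25 at index 3, swap -> [-10, 16, 18, 25, 28, 29]


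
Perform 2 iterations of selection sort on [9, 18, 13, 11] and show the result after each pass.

Pass 1: Select minimum 9 at index 0, swap -> [9, 18, 13, 11]
Pass 2: Select minimum 11 at index 3, swap -> [9, 11, 13, 18]


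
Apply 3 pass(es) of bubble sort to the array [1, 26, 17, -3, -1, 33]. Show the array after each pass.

After pass 1: [1, 17, -3, -1, 26, 33] (3 swaps)
After pass 2: [1, -3, -1, 17, 26, 33] (2 swaps)
After pass 3: [-3, -1, 1, 17, 26, 33] (2 swaps)
Total swaps: 7


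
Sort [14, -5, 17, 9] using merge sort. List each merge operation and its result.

Divide and conquer:
  Merge [14] + [-5] -> [-5, 14]
  Merge [17] + [9] -> [9, 17]
  Merge [-5, 14] + [9, 17] -> [-5, 9, 14, 17]


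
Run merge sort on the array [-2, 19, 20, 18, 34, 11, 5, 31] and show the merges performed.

Divide and conquer:
  Merge [-2] + [19] -> [-2, 19]
  Merge [20] + [18] -> [18, 20]
  Merge [-2, 19] + [18, 20] -> [-2, 18, 19, 20]
  Merge [34] + [11] -> [11, 34]
  Merge [5] + [31] -> [5, 31]
  Merge [11, 34] + [5, 31] -> [5, 11, 31, 34]
  Merge [-2, 18, 19, 20] + [5, 11, 31, 34] -> [-2, 5, 11, 18, 19, 20, 31, 34]


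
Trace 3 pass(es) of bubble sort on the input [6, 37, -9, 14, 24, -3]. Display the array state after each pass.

After pass 1: [6, -9, 14, 24, -3, 37] (4 swaps)
After pass 2: [-9, 6, 14, -3, 24, 37] (2 swaps)
After pass 3: [-9, 6, -3, 14, 24, 37] (1 swaps)
Total swaps: 7


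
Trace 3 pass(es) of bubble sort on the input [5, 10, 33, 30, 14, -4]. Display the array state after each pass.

After pass 1: [5, 10, 30, 14, -4, 33] (3 swaps)
After pass 2: [5, 10, 14, -4, 30, 33] (2 swaps)
After pass 3: [5, 10, -4, 14, 30, 33] (1 swaps)
Total swaps: 6


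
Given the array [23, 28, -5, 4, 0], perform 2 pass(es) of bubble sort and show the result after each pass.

After pass 1: [23, -5, 4, 0, 28] (3 swaps)
After pass 2: [-5, 4, 0, 23, 28] (3 swaps)
Total swaps: 6


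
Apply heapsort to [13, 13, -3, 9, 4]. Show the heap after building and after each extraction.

Build heap: [13, 13, -3, 9, 4]
Extract 13: [13, 9, -3, 4, 13]
Extract 13: [9, 4, -3, 13, 13]
Extract 9: [4, -3, 9, 13, 13]
Extract 4: [-3, 4, 9, 13, 13]


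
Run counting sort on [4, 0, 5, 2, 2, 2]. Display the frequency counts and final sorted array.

Count array: [1, 0, 3, 0, 1, 1]
(count[i] = number of elements equal to i)
Cumulative count: [1, 1, 4, 4, 5, 6]
Sorted: [0, 2, 2, 2, 4, 5]


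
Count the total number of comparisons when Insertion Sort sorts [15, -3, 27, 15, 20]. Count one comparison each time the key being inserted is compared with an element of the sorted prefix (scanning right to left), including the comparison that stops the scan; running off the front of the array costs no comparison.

Insert -3: 15 > -3 (shift), reached front = 1 comparison(s) -> [-3, 15, 27, 15, 20]
Insert 27: 15 <= 27 (stop) = 1 comparison(s) -> [-3, 15, 27, 15, 20]
Insert 15: 27 > 15 (shift), 15 <= 15 (stop) = 2 comparison(s) -> [-3, 15, 15, 27, 20]
Insert 20: 27 > 20 (shift), 15 <= 20 (stop) = 2 comparison(s) -> [-3, 15, 15, 20, 27]
Total comparisons: 1 + 1 + 2 + 2 = 6


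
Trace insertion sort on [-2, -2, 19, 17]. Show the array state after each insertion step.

First element -2 is already 'sorted'
Insert -2: shifted 0 elements -> [-2, -2, 19, 17]
Insert 19: shifted 0 elements -> [-2, -2, 19, 17]
Insert 17: shifted 1 elements -> [-2, -2, 17, 19]


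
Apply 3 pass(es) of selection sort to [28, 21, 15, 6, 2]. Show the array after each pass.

Pass 1: Select minimum 2 at index 4, swap -> [2, 21, 15, 6, 28]
Pass 2: Select minimum 6 at index 3, swap -> [2, 6, 15, 21, 28]
Pass 3: Select minimum 15 at index 2, swap -> [2, 6, 15, 21, 28]


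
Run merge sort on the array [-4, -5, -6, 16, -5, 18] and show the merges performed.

Divide and conquer:
  Merge [-5] + [-6] -> [-6, -5]
  Merge [-4] + [-6, -5] -> [-6, -5, -4]
  Merge [-5] + [18] -> [-5, 18]
  Merge [16] + [-5, 18] -> [-5, 16, 18]
  Merge [-6, -5, -4] + [-5, 16, 18] -> [-6, -5, -5, -4, 16, 18]


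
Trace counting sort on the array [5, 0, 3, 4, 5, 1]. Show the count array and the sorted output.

Count array: [1, 1, 0, 1, 1, 2]
(count[i] = number of elements equal to i)
Cumulative count: [1, 2, 2, 3, 4, 6]
Sorted: [0, 1, 3, 4, 5, 5]


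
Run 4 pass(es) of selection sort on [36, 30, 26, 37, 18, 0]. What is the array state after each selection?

Pass 1: Select minimum 0 at index 5, swap -> [0, 30, 26, 37, 18, 36]
Pass 2: Select minimum 18 at index 4, swap -> [0, 18, 26, 37, 30, 36]
Pass 3: Select minimum 26 at index 2, swap -> [0, 18, 26, 37, 30, 36]
Pass 4: Select minimum 30 at index 4, swap -> [0, 18, 26, 30, 37, 36]


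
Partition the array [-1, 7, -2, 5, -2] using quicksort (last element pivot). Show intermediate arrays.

Partition 1: pivot=-2 at index 1 -> [-2, -2, -1, 5, 7]
Partition 2: pivot=7 at index 4 -> [-2, -2, -1, 5, 7]
Partition 3: pivot=5 at index 3 -> [-2, -2, -1, 5, 7]


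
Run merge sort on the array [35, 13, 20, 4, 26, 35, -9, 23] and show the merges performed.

Divide and conquer:
  Merge [35] + [13] -> [13, 35]
  Merge [20] + [4] -> [4, 20]
  Merge [13, 35] + [4, 20] -> [4, 13, 20, 35]
  Merge [26] + [35] -> [26, 35]
  Merge [-9] + [23] -> [-9, 23]
  Merge [26, 35] + [-9, 23] -> [-9, 23, 26, 35]
  Merge [4, 13, 20, 35] + [-9, 23, 26, 35] -> [-9, 4, 13, 20, 23, 26, 35, 35]


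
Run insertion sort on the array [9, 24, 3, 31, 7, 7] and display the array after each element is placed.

First element 9 is already 'sorted'
Insert 24: shifted 0 elements -> [9, 24, 3, 31, 7, 7]
Insert 3: shifted 2 elements -> [3, 9, 24, 31, 7, 7]
Insert 31: shifted 0 elements -> [3, 9, 24, 31, 7, 7]
Insert 7: shifted 3 elements -> [3, 7, 9, 24, 31, 7]
Insert 7: shifted 3 elements -> [3, 7, 7, 9, 24, 31]


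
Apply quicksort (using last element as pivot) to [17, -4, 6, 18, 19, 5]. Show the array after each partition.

Partition 1: pivot=5 at index 1 -> [-4, 5, 6, 18, 19, 17]
Partition 2: pivot=17 at index 3 -> [-4, 5, 6, 17, 19, 18]
Partition 3: pivot=18 at index 4 -> [-4, 5, 6, 17, 18, 19]


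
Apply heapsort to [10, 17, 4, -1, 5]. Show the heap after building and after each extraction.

Build heap: [17, 10, 4, -1, 5]
Extract 17: [10, 5, 4, -1, 17]
Extract 10: [5, -1, 4, 10, 17]
Extract 5: [4, -1, 5, 10, 17]
Extract 4: [-1, 4, 5, 10, 17]


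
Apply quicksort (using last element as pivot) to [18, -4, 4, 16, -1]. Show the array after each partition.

Partition 1: pivot=-1 at index 1 -> [-4, -1, 4, 16, 18]
Partition 2: pivot=18 at index 4 -> [-4, -1, 4, 16, 18]
Partition 3: pivot=16 at index 3 -> [-4, -1, 4, 16, 18]


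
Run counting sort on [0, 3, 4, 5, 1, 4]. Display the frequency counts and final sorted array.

Count array: [1, 1, 0, 1, 2, 1]
(count[i] = number of elements equal to i)
Cumulative count: [1, 2, 2, 3, 5, 6]
Sorted: [0, 1, 3, 4, 4, 5]


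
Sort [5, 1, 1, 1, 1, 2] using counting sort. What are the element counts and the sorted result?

Count array: [0, 4, 1, 0, 0, 1]
(count[i] = number of elements equal to i)
Cumulative count: [0, 4, 5, 5, 5, 6]
Sorted: [1, 1, 1, 1, 2, 5]


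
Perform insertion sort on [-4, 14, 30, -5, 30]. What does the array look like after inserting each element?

First element -4 is already 'sorted'
Insert 14: shifted 0 elements -> [-4, 14, 30, -5, 30]
Insert 30: shifted 0 elements -> [-4, 14, 30, -5, 30]
Insert -5: shifted 3 elements -> [-5, -4, 14, 30, 30]
Insert 30: shifted 0 elements -> [-5, -4, 14, 30, 30]


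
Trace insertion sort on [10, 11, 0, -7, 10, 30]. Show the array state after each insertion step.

First element 10 is already 'sorted'
Insert 11: shifted 0 elements -> [10, 11, 0, -7, 10, 30]
Insert 0: shifted 2 elements -> [0, 10, 11, -7, 10, 30]
Insert -7: shifted 3 elements -> [-7, 0, 10, 11, 10, 30]
Insert 10: shifted 1 elements -> [-7, 0, 10, 10, 11, 30]
Insert 30: shifted 0 elements -> [-7, 0, 10, 10, 11, 30]


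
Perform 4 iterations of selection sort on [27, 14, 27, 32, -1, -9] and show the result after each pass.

Pass 1: Select minimum -9 at index 5, swap -> [-9, 14, 27, 32, -1, 27]
Pass 2: Select minimum -1 at index 4, swap -> [-9, -1, 27, 32, 14, 27]
Pass 3: Select minimum 14 at index 4, swap -> [-9, -1, 14, 32, 27, 27]
Pass 4: Select minimum 27 at index 4, swap -> [-9, -1, 14, 27, 32, 27]


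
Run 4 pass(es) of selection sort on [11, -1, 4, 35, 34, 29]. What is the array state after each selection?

Pass 1: Select minimum -1 at index 1, swap -> [-1, 11, 4, 35, 34, 29]
Pass 2: Select minimum 4 at index 2, swap -> [-1, 4, 11, 35, 34, 29]
Pass 3: Select minimum 11 at index 2, swap -> [-1, 4, 11, 35, 34, 29]
Pass 4: Select minimum 29 at index 5, swap -> [-1, 4, 11, 29, 34, 35]


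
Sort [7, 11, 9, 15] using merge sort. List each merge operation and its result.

Divide and conquer:
  Merge [7] + [11] -> [7, 11]
  Merge [9] + [15] -> [9, 15]
  Merge [7, 11] + [9, 15] -> [7, 9, 11, 15]


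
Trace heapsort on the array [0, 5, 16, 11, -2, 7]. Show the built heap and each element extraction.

Build heap: [16, 11, 7, 5, -2, 0]
Extract 16: [11, 5, 7, 0, -2, 16]
Extract 11: [7, 5, -2, 0, 11, 16]
Extract 7: [5, 0, -2, 7, 11, 16]
Extract 5: [0, -2, 5, 7, 11, 16]
Extract 0: [-2, 0, 5, 7, 11, 16]


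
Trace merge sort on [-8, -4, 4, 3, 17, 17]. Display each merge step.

Divide and conquer:
  Merge [-4] + [4] -> [-4, 4]
  Merge [-8] + [-4, 4] -> [-8, -4, 4]
  Merge [17] + [17] -> [17, 17]
  Merge [3] + [17, 17] -> [3, 17, 17]
  Merge [-8, -4, 4] + [3, 17, 17] -> [-8, -4, 3, 4, 17, 17]


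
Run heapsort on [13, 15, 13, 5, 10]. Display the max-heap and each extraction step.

Build heap: [15, 13, 13, 5, 10]
Extract 15: [13, 10, 13, 5, 15]
Extract 13: [13, 10, 5, 13, 15]
Extract 13: [10, 5, 13, 13, 15]
Extract 10: [5, 10, 13, 13, 15]


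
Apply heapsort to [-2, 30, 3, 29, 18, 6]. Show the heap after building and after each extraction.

Build heap: [30, 29, 6, -2, 18, 3]
Extract 30: [29, 18, 6, -2, 3, 30]
Extract 29: [18, 3, 6, -2, 29, 30]
Extract 18: [6, 3, -2, 18, 29, 30]
Extract 6: [3, -2, 6, 18, 29, 30]
Extract 3: [-2, 3, 6, 18, 29, 30]


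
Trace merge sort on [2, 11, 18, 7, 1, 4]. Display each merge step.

Divide and conquer:
  Merge [11] + [18] -> [11, 18]
  Merge [2] + [11, 18] -> [2, 11, 18]
  Merge [1] + [4] -> [1, 4]
  Merge [7] + [1, 4] -> [1, 4, 7]
  Merge [2, 11, 18] + [1, 4, 7] -> [1, 2, 4, 7, 11, 18]


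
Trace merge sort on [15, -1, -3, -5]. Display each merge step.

Divide and conquer:
  Merge [15] + [-1] -> [-1, 15]
  Merge [-3] + [-5] -> [-5, -3]
  Merge [-1, 15] + [-5, -3] -> [-5, -3, -1, 15]


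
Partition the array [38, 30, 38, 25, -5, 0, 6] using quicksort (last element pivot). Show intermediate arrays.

Partition 1: pivot=6 at index 2 -> [-5, 0, 6, 25, 38, 30, 38]
Partition 2: pivot=0 at index 1 -> [-5, 0, 6, 25, 38, 30, 38]
Partition 3: pivot=38 at index 6 -> [-5, 0, 6, 25, 38, 30, 38]
Partition 4: pivot=30 at index 4 -> [-5, 0, 6, 25, 30, 38, 38]


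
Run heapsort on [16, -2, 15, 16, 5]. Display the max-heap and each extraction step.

Build heap: [16, 16, 15, -2, 5]
Extract 16: [16, 5, 15, -2, 16]
Extract 16: [15, 5, -2, 16, 16]
Extract 15: [5, -2, 15, 16, 16]
Extract 5: [-2, 5, 15, 16, 16]


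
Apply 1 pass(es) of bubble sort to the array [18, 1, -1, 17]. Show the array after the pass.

After pass 1: [1, -1, 17, 18] (3 swaps)
Total swaps: 3


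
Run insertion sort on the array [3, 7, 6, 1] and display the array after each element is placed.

First element 3 is already 'sorted'
Insert 7: shifted 0 elements -> [3, 7, 6, 1]
Insert 6: shifted 1 elements -> [3, 6, 7, 1]
Insert 1: shifted 3 elements -> [1, 3, 6, 7]


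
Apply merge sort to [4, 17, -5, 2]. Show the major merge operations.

Divide and conquer:
  Merge [4] + [17] -> [4, 17]
  Merge [-5] + [2] -> [-5, 2]
  Merge [4, 17] + [-5, 2] -> [-5, 2, 4, 17]


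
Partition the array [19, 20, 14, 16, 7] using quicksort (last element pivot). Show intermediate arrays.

Partition 1: pivot=7 at index 0 -> [7, 20, 14, 16, 19]
Partition 2: pivot=19 at index 3 -> [7, 14, 16, 19, 20]
Partition 3: pivot=16 at index 2 -> [7, 14, 16, 19, 20]


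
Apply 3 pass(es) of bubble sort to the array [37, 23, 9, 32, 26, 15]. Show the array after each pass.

After pass 1: [23, 9, 32, 26, 15, 37] (5 swaps)
After pass 2: [9, 23, 26, 15, 32, 37] (3 swaps)
After pass 3: [9, 23, 15, 26, 32, 37] (1 swaps)
Total swaps: 9


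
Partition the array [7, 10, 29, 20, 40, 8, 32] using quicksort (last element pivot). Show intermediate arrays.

Partition 1: pivot=32 at index 5 -> [7, 10, 29, 20, 8, 32, 40]
Partition 2: pivot=8 at index 1 -> [7, 8, 29, 20, 10, 32, 40]
Partition 3: pivot=10 at index 2 -> [7, 8, 10, 20, 29, 32, 40]
Partition 4: pivot=29 at index 4 -> [7, 8, 10, 20, 29, 32, 40]


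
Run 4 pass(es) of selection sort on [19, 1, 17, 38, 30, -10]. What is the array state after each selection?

Pass 1: Select minimum -10 at index 5, swap -> [-10, 1, 17, 38, 30, 19]
Pass 2: Select minimum 1 at index 1, swap -> [-10, 1, 17, 38, 30, 19]
Pass 3: Select minimum 17 at index 2, swap -> [-10, 1, 17, 38, 30, 19]
Pass 4: Select minimum 19 at index 5, swap -> [-10, 1, 17, 19, 30, 38]


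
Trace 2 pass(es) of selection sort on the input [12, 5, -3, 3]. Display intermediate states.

Pass 1: Select minimum -3 at index 2, swap -> [-3, 5, 12, 3]
Pass 2: Select minimum 3 at index 3, swap -> [-3, 3, 12, 5]


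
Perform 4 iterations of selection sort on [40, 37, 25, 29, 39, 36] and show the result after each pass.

Pass 1: Select minimum 25 at index 2, swap -> [25, 37, 40, 29, 39, 36]
Pass 2: Select minimum 29 at index 3, swap -> [25, 29, 40, 37, 39, 36]
Pass 3: Select minimum 36 at index 5, swap -> [25, 29, 36, 37, 39, 40]
Pass 4: Select minimum 37 at index 3, swap -> [25, 29, 36, 37, 39, 40]


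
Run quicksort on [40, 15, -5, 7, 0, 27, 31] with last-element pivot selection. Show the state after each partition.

Partition 1: pivot=31 at index 5 -> [15, -5, 7, 0, 27, 31, 40]
Partition 2: pivot=27 at index 4 -> [15, -5, 7, 0, 27, 31, 40]
Partition 3: pivot=0 at index 1 -> [-5, 0, 7, 15, 27, 31, 40]
Partition 4: pivot=15 at index 3 -> [-5, 0, 7, 15, 27, 31, 40]


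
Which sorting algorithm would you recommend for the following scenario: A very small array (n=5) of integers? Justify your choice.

Best choice: Insertion sort
Reason: For tiny inputs the O(n^2) overhead is negligible and insertion sort has minimal constant factors


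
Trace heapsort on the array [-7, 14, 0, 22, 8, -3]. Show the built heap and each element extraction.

Build heap: [22, 14, 0, -7, 8, -3]
Extract 22: [14, 8, 0, -7, -3, 22]
Extract 14: [8, -3, 0, -7, 14, 22]
Extract 8: [0, -3, -7, 8, 14, 22]
Extract 0: [-3, -7, 0, 8, 14, 22]
Extract -3: [-7, -3, 0, 8, 14, 22]


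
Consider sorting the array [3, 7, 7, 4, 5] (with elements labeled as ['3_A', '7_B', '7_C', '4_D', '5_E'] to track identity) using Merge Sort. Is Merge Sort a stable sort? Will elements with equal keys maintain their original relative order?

Trace Merge Sort on the labeled array (the key is the number; the letter only tracks identity):
  Merge [3_A] + [7_B] -> [3_A, 7_B]
  Merge [4_D] + [5_E] -> [4_D, 5_E]
  Merge [7_C] + [4_D, 5_E] -> [4_D, 5_E, 7_C]
  Merge [3_A, 7_B] + [4_D, 5_E, 7_C] -> [3_A, 4_D, 5_E, 7_B, 7_C]
Final order: [3_A, 4_D, 5_E, 7_B, 7_C]
Equal keys:
  value 7: originally 7_B, 7_C; after sorting 7_B, 7_C -> order preserved
All equal keys kept their original relative order. Merge Sort is stable: when the heads of the two halves are equal the merge takes from the left half first.
Answer: Stable


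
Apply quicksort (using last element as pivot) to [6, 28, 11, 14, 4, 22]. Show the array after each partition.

Partition 1: pivot=22 at index 4 -> [6, 11, 14, 4, 22, 28]
Partition 2: pivot=4 at index 0 -> [4, 11, 14, 6, 22, 28]
Partition 3: pivot=6 at index 1 -> [4, 6, 14, 11, 22, 28]
Partition 4: pivot=11 at index 2 -> [4, 6, 11, 14, 22, 28]


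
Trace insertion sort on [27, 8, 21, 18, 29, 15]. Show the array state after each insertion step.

First element 27 is already 'sorted'
Insert 8: shifted 1 elements -> [8, 27, 21, 18, 29, 15]
Insert 21: shifted 1 elements -> [8, 21, 27, 18, 29, 15]
Insert 18: shifted 2 elements -> [8, 18, 21, 27, 29, 15]
Insert 29: shifted 0 elements -> [8, 18, 21, 27, 29, 15]
Insert 15: shifted 4 elements -> [8, 15, 18, 21, 27, 29]


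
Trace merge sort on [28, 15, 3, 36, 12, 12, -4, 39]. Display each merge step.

Divide and conquer:
  Merge [28] + [15] -> [15, 28]
  Merge [3] + [36] -> [3, 36]
  Merge [15, 28] + [3, 36] -> [3, 15, 28, 36]
  Merge [12] + [12] -> [12, 12]
  Merge [-4] + [39] -> [-4, 39]
  Merge [12, 12] + [-4, 39] -> [-4, 12, 12, 39]
  Merge [3, 15, 28, 36] + [-4, 12, 12, 39] -> [-4, 3, 12, 12, 15, 28, 36, 39]


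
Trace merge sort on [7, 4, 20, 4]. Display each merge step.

Divide and conquer:
  Merge [7] + [4] -> [4, 7]
  Merge [20] + [4] -> [4, 20]
  Merge [4, 7] + [4, 20] -> [4, 4, 7, 20]


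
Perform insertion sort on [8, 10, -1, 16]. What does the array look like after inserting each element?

First element 8 is already 'sorted'
Insert 10: shifted 0 elements -> [8, 10, -1, 16]
Insert -1: shifted 2 elements -> [-1, 8, 10, 16]
Insert 16: shifted 0 elements -> [-1, 8, 10, 16]


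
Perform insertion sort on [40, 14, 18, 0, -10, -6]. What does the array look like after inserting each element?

First element 40 is already 'sorted'
Insert 14: shifted 1 elements -> [14, 40, 18, 0, -10, -6]
Insert 18: shifted 1 elements -> [14, 18, 40, 0, -10, -6]
Insert 0: shifted 3 elements -> [0, 14, 18, 40, -10, -6]
Insert -10: shifted 4 elements -> [-10, 0, 14, 18, 40, -6]
Insert -6: shifted 4 elements -> [-10, -6, 0, 14, 18, 40]


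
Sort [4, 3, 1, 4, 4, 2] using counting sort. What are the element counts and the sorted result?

Count array: [0, 1, 1, 1, 3]
(count[i] = number of elements equal to i)
Cumulative count: [0, 1, 2, 3, 6]
Sorted: [1, 2, 3, 4, 4, 4]


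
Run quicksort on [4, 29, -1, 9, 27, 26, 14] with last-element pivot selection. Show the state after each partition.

Partition 1: pivot=14 at index 3 -> [4, -1, 9, 14, 27, 26, 29]
Partition 2: pivot=9 at index 2 -> [4, -1, 9, 14, 27, 26, 29]
Partition 3: pivot=-1 at index 0 -> [-1, 4, 9, 14, 27, 26, 29]
Partition 4: pivot=29 at index 6 -> [-1, 4, 9, 14, 27, 26, 29]
Partition 5: pivot=26 at index 4 -> [-1, 4, 9, 14, 26, 27, 29]


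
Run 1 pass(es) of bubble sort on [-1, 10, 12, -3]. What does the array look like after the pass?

After pass 1: [-1, 10, -3, 12] (1 swaps)
Total swaps: 1


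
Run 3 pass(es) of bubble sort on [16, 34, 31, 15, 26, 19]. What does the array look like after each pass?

After pass 1: [16, 31, 15, 26, 19, 34] (4 swaps)
After pass 2: [16, 15, 26, 19, 31, 34] (3 swaps)
After pass 3: [15, 16, 19, 26, 31, 34] (2 swaps)
Total swaps: 9


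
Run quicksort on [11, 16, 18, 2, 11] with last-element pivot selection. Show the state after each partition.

Partition 1: pivot=11 at index 2 -> [11, 2, 11, 16, 18]
Partition 2: pivot=2 at index 0 -> [2, 11, 11, 16, 18]
Partition 3: pivot=18 at index 4 -> [2, 11, 11, 16, 18]


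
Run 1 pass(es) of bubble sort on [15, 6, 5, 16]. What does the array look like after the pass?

After pass 1: [6, 5, 15, 16] (2 swaps)
Total swaps: 2


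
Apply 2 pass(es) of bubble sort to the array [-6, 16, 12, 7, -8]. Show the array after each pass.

After pass 1: [-6, 12, 7, -8, 16] (3 swaps)
After pass 2: [-6, 7, -8, 12, 16] (2 swaps)
Total swaps: 5


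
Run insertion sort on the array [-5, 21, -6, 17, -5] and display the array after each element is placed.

First element -5 is already 'sorted'
Insert 21: shifted 0 elements -> [-5, 21, -6, 17, -5]
Insert -6: shifted 2 elements -> [-6, -5, 21, 17, -5]
Insert 17: shifted 1 elements -> [-6, -5, 17, 21, -5]
Insert -5: shifted 2 elements -> [-6, -5, -5, 17, 21]


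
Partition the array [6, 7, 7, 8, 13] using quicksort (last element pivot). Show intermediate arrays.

Partition 1: pivot=13 at index 4 -> [6, 7, 7, 8, 13]
Partition 2: pivot=8 at index 3 -> [6, 7, 7, 8, 13]
Partition 3: pivot=7 at index 2 -> [6, 7, 7, 8, 13]
Partition 4: pivot=7 at index 1 -> [6, 7, 7, 8, 13]


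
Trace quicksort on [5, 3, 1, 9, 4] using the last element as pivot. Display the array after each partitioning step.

Partition 1: pivot=4 at index 2 -> [3, 1, 4, 9, 5]
Partition 2: pivot=1 at index 0 -> [1, 3, 4, 9, 5]
Partition 3: pivot=5 at index 3 -> [1, 3, 4, 5, 9]


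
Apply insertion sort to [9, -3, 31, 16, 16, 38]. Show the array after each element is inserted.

First element 9 is already 'sorted'
Insert -3: shifted 1 elements -> [-3, 9, 31, 16, 16, 38]
Insert 31: shifted 0 elements -> [-3, 9, 31, 16, 16, 38]
Insert 16: shifted 1 elements -> [-3, 9, 16, 31, 16, 38]
Insert 16: shifted 1 elements -> [-3, 9, 16, 16, 31, 38]
Insert 38: shifted 0 elements -> [-3, 9, 16, 16, 31, 38]


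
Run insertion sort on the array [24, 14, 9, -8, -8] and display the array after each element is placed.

First element 24 is already 'sorted'
Insert 14: shifted 1 elements -> [14, 24, 9, -8, -8]
Insert 9: shifted 2 elements -> [9, 14, 24, -8, -8]
Insert -8: shifted 3 elements -> [-8, 9, 14, 24, -8]
Insert -8: shifted 3 elements -> [-8, -8, 9, 14, 24]


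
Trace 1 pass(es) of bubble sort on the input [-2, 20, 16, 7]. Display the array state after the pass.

After pass 1: [-2, 16, 7, 20] (2 swaps)
Total swaps: 2


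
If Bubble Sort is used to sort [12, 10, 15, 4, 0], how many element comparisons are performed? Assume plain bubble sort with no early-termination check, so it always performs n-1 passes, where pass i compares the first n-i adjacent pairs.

Pass 1: compare adjacent pairs (0,1)..(3,4) = 4 comparison(s), 3 swap(s) -> [10, 12, 4, 0, 15]
Pass 2: compare adjacent pairs (0,1)..(2,3) = 3 comparison(s), 2 swap(s) -> [10, 4, 0, 12, 15]
Pass 3: compare adjacent pairs (0,1)..(1,2) = 2 comparison(s), 2 swap(s) -> [4, 0, 10, 12, 15]
Pass 4: compare adjacent pairs (0,1)..(0,1) = 1 comparison(s), 1 swap(s) -> [0, 4, 10, 12, 15]
Total comparisons: 4 + 3 + 2 + 1 = 10


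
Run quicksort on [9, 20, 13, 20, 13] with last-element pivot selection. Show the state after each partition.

Partition 1: pivot=13 at index 2 -> [9, 13, 13, 20, 20]
Partition 2: pivot=13 at index 1 -> [9, 13, 13, 20, 20]
Partition 3: pivot=20 at index 4 -> [9, 13, 13, 20, 20]


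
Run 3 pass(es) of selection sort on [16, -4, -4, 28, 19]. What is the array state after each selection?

Pass 1: Select minimum -4 at index 1, swap -> [-4, 16, -4, 28, 19]
Pass 2: Select minimum -4 at index 2, swap -> [-4, -4, 16, 28, 19]
Pass 3: Select minimum 16 at index 2, swap -> [-4, -4, 16, 28, 19]


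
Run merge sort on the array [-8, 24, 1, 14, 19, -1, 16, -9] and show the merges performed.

Divide and conquer:
  Merge [-8] + [24] -> [-8, 24]
  Merge [1] + [14] -> [1, 14]
  Merge [-8, 24] + [1, 14] -> [-8, 1, 14, 24]
  Merge [19] + [-1] -> [-1, 19]
  Merge [16] + [-9] -> [-9, 16]
  Merge [-1, 19] + [-9, 16] -> [-9, -1, 16, 19]
  Merge [-8, 1, 14, 24] + [-9, -1, 16, 19] -> [-9, -8, -1, 1, 14, 16, 19, 24]


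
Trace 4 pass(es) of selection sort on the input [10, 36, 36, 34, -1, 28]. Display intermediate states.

Pass 1: Select minimum -1 at index 4, swap -> [-1, 36, 36, 34, 10, 28]
Pass 2: Select minimum 10 at index 4, swap -> [-1, 10, 36, 34, 36, 28]
Pass 3: Select minimum 28 at index 5, swap -> [-1, 10, 28, 34, 36, 36]
Pass 4: Select minimum 34 at index 3, swap -> [-1, 10, 28, 34, 36, 36]


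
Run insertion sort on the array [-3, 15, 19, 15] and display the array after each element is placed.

First element -3 is already 'sorted'
Insert 15: shifted 0 elements -> [-3, 15, 19, 15]
Insert 19: shifted 0 elements -> [-3, 15, 19, 15]
Insert 15: shifted 1 elements -> [-3, 15, 15, 19]


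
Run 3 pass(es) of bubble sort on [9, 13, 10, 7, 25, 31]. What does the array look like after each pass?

After pass 1: [9, 10, 7, 13, 25, 31] (2 swaps)
After pass 2: [9, 7, 10, 13, 25, 31] (1 swaps)
After pass 3: [7, 9, 10, 13, 25, 31] (1 swaps)
Total swaps: 4


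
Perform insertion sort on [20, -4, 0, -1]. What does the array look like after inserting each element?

First element 20 is already 'sorted'
Insert -4: shifted 1 elements -> [-4, 20, 0, -1]
Insert 0: shifted 1 elements -> [-4, 0, 20, -1]
Insert -1: shifted 2 elements -> [-4, -1, 0, 20]


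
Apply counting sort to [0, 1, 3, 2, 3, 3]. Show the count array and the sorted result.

Count array: [1, 1, 1, 3]
(count[i] = number of elements equal to i)
Cumulative count: [1, 2, 3, 6]
Sorted: [0, 1, 2, 3, 3, 3]


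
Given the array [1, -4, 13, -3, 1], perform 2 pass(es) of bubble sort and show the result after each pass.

After pass 1: [-4, 1, -3, 1, 13] (3 swaps)
After pass 2: [-4, -3, 1, 1, 13] (1 swaps)
Total swaps: 4


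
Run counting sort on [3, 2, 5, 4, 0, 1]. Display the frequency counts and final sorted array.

Count array: [1, 1, 1, 1, 1, 1]
(count[i] = number of elements equal to i)
Cumulative count: [1, 2, 3, 4, 5, 6]
Sorted: [0, 1, 2, 3, 4, 5]


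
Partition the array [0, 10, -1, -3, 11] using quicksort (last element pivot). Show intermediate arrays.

Partition 1: pivot=11 at index 4 -> [0, 10, -1, -3, 11]
Partition 2: pivot=-3 at index 0 -> [-3, 10, -1, 0, 11]
Partition 3: pivot=0 at index 2 -> [-3, -1, 0, 10, 11]


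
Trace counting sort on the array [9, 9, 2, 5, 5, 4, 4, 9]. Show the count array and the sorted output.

Count array: [0, 0, 1, 0, 2, 2, 0, 0, 0, 3]
(count[i] = number of elements equal to i)
Cumulative count: [0, 0, 1, 1, 3, 5, 5, 5, 5, 8]
Sorted: [2, 4, 4, 5, 5, 9, 9, 9]


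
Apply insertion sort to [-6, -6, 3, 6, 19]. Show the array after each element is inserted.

First element -6 is already 'sorted'
Insert -6: shifted 0 elements -> [-6, -6, 3, 6, 19]
Insert 3: shifted 0 elements -> [-6, -6, 3, 6, 19]
Insert 6: shifted 0 elements -> [-6, -6, 3, 6, 19]
Insert 19: shifted 0 elements -> [-6, -6, 3, 6, 19]


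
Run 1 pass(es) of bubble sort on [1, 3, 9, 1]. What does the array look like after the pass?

After pass 1: [1, 3, 1, 9] (1 swaps)
Total swaps: 1


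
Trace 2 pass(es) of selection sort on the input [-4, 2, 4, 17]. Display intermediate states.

Pass 1: Select minimum -4 at index 0, swap -> [-4, 2, 4, 17]
Pass 2: Select minimum 2 at index 1, swap -> [-4, 2, 4, 17]


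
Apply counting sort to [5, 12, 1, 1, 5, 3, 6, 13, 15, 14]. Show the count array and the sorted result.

Count array: [0, 2, 0, 1, 0, 2, 1, 0, 0, 0, 0, 0, 1, 1, 1, 1]
(count[i] = number of elements equal to i)
Cumulative count: [0, 2, 2, 3, 3, 5, 6, 6, 6, 6, 6, 6, 7, 8, 9, 10]
Sorted: [1, 1, 3, 5, 5, 6, 12, 13, 14, 15]


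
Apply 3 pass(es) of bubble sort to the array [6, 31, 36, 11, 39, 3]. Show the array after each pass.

After pass 1: [6, 31, 11, 36, 3, 39] (2 swaps)
After pass 2: [6, 11, 31, 3, 36, 39] (2 swaps)
After pass 3: [6, 11, 3, 31, 36, 39] (1 swaps)
Total swaps: 5


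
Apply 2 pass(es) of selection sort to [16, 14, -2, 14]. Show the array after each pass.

Pass 1: Select minimum -2 at index 2, swap -> [-2, 14, 16, 14]
Pass 2: Select minimum 14 at index 1, swap -> [-2, 14, 16, 14]


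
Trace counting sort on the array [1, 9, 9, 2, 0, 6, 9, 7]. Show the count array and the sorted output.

Count array: [1, 1, 1, 0, 0, 0, 1, 1, 0, 3]
(count[i] = number of elements equal to i)
Cumulative count: [1, 2, 3, 3, 3, 3, 4, 5, 5, 8]
Sorted: [0, 1, 2, 6, 7, 9, 9, 9]


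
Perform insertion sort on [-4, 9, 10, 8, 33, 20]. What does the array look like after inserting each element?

First element -4 is already 'sorted'
Insert 9: shifted 0 elements -> [-4, 9, 10, 8, 33, 20]
Insert 10: shifted 0 elements -> [-4, 9, 10, 8, 33, 20]
Insert 8: shifted 2 elements -> [-4, 8, 9, 10, 33, 20]
Insert 33: shifted 0 elements -> [-4, 8, 9, 10, 33, 20]
Insert 20: shifted 1 elements -> [-4, 8, 9, 10, 20, 33]


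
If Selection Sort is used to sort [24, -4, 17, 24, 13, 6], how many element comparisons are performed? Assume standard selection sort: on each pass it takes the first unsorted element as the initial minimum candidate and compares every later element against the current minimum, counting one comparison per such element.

Pass 1: scan indices 1..5 for the minimum = 5 comparison(s); min is -4, place at index 0 -> [-4, 24, 17, 24, 13, 6]
Pass 2: scan indices 2..5 for the minimum = 4 comparison(s); min is 6, place at index 1 -> [-4, 6, 17, 24, 13, 24]
Pass 3: scan indices 3..5 for the minimum = 3 comparison(s); min is 13, place at index 2 -> [-4, 6, 13, 24, 17, 24]
Pass 4: scan indices 4..5 for the minimum = 2 comparison(s); min is 17, place at index 3 -> [-4, 6, 13, 17, 24, 24]
Pass 5: scan indices 5..5 for the minimum = 1 comparison(s); min is 24, place at index 4 -> [-4, 6, 13, 17, 24, 24]
Selection sort always scans the whole unsorted suffix, so the count is (n-1) + (n-2) + ... + 1 = n(n-1)/2 = 6*5/2 = 15 regardless of the input order.
Total comparisons: 5 + 4 + 3 + 2 + 1 = 15


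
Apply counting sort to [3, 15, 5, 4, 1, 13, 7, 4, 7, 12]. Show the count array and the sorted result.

Count array: [0, 1, 0, 1, 2, 1, 0, 2, 0, 0, 0, 0, 1, 1, 0, 1]
(count[i] = number of elements equal to i)
Cumulative count: [0, 1, 1, 2, 4, 5, 5, 7, 7, 7, 7, 7, 8, 9, 9, 10]
Sorted: [1, 3, 4, 4, 5, 7, 7, 12, 13, 15]


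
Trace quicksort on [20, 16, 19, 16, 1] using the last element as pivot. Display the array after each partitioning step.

Partition 1: pivot=1 at index 0 -> [1, 16, 19, 16, 20]
Partition 2: pivot=20 at index 4 -> [1, 16, 19, 16, 20]
Partition 3: pivot=16 at index 2 -> [1, 16, 16, 19, 20]


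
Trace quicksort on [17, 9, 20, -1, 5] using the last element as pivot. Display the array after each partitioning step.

Partition 1: pivot=5 at index 1 -> [-1, 5, 20, 17, 9]
Partition 2: pivot=9 at index 2 -> [-1, 5, 9, 17, 20]
Partition 3: pivot=20 at index 4 -> [-1, 5, 9, 17, 20]


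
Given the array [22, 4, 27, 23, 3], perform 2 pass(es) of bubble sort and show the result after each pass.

After pass 1: [4, 22, 23, 3, 27] (3 swaps)
After pass 2: [4, 22, 3, 23, 27] (1 swaps)
Total swaps: 4


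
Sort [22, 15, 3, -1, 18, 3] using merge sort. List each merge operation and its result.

Divide and conquer:
  Merge [15] + [3] -> [3, 15]
  Merge [22] + [3, 15] -> [3, 15, 22]
  Merge [18] + [3] -> [3, 18]
  Merge [-1] + [3, 18] -> [-1, 3, 18]
  Merge [3, 15, 22] + [-1, 3, 18] -> [-1, 3, 3, 15, 18, 22]


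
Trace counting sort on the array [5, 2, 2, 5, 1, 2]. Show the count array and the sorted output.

Count array: [0, 1, 3, 0, 0, 2]
(count[i] = number of elements equal to i)
Cumulative count: [0, 1, 4, 4, 4, 6]
Sorted: [1, 2, 2, 2, 5, 5]


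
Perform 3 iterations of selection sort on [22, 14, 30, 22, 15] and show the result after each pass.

Pass 1: Select minimum 14 at index 1, swap -> [14, 22, 30, 22, 15]
Pass 2: Select minimum 15 at index 4, swap -> [14, 15, 30, 22, 22]
Pass 3: Select minimum 22 at index 3, swap -> [14, 15, 22, 30, 22]


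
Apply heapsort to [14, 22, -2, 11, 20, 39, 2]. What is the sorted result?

Build heap: [39, 22, 14, 11, 20, -2, 2]
Extract 39: [22, 20, 14, 11, 2, -2, 39]
Extract 22: [20, 11, 14, -2, 2, 22, 39]
Extract 20: [14, 11, 2, -2, 20, 22, 39]
Extract 14: [11, -2, 2, 14, 20, 22, 39]
Extract 11: [2, -2, 11, 14, 20, 22, 39]
Extract 2: [-2, 2, 11, 14, 20, 22, 39]


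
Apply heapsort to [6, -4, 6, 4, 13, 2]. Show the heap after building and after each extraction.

Build heap: [13, 6, 6, 4, -4, 2]
Extract 13: [6, 4, 6, 2, -4, 13]
Extract 6: [6, 4, -4, 2, 6, 13]
Extract 6: [4, 2, -4, 6, 6, 13]
Extract 4: [2, -4, 4, 6, 6, 13]
Extract 2: [-4, 2, 4, 6, 6, 13]


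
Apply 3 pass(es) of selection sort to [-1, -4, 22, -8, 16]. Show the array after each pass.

Pass 1: Select minimum -8 at index 3, swap -> [-8, -4, 22, -1, 16]
Pass 2: Select minimum -4 at index 1, swap -> [-8, -4, 22, -1, 16]
Pass 3: Select minimum -1 at index 3, swap -> [-8, -4, -1, 22, 16]


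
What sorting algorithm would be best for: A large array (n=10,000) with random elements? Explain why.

Best choice: Quicksort or Mergesort
Reason: Both have O(n log n) average case; quicksort has lower constant factors


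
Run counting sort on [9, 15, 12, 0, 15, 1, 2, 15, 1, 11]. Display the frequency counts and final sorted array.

Count array: [1, 2, 1, 0, 0, 0, 0, 0, 0, 1, 0, 1, 1, 0, 0, 3]
(count[i] = number of elements equal to i)
Cumulative count: [1, 3, 4, 4, 4, 4, 4, 4, 4, 5, 5, 6, 7, 7, 7, 10]
Sorted: [0, 1, 1, 2, 9, 11, 12, 15, 15, 15]


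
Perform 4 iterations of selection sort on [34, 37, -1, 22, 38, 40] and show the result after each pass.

Pass 1: Select minimum -1 at index 2, swap -> [-1, 37, 34, 22, 38, 40]
Pass 2: Select minimum 22 at index 3, swap -> [-1, 22, 34, 37, 38, 40]
Pass 3: Select minimum 34 at index 2, swap -> [-1, 22, 34, 37, 38, 40]
Pass 4: Select minimum 37 at index 3, swap -> [-1, 22, 34, 37, 38, 40]
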